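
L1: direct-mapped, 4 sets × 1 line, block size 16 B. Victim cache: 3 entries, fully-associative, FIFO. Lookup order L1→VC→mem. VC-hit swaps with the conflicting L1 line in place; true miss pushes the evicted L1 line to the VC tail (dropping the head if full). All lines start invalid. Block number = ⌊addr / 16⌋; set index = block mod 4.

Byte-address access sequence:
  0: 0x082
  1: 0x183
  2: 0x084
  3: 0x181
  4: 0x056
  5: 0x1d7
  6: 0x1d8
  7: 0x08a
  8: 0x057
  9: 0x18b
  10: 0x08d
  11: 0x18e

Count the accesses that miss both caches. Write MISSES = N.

0: 0x82 (blk 8, set 0) → MISS  vc=[]
1: 0x183 (blk 24, set 0) → MISS  vc=[8]
2: 0x84 (blk 8, set 0) → VC-HIT  vc=[24]
3: 0x181 (blk 24, set 0) → VC-HIT  vc=[8]
4: 0x56 (blk 5, set 1) → MISS  vc=[8]
5: 0x1d7 (blk 29, set 1) → MISS  vc=[8, 5]
6: 0x1d8 (blk 29, set 1) → L1-HIT  vc=[8, 5]
7: 0x8a (blk 8, set 0) → VC-HIT  vc=[24, 5]
8: 0x57 (blk 5, set 1) → VC-HIT  vc=[24, 29]
9: 0x18b (blk 24, set 0) → VC-HIT  vc=[8, 29]
10: 0x8d (blk 8, set 0) → VC-HIT  vc=[24, 29]
11: 0x18e (blk 24, set 0) → VC-HIT  vc=[8, 29]

MISSES = 4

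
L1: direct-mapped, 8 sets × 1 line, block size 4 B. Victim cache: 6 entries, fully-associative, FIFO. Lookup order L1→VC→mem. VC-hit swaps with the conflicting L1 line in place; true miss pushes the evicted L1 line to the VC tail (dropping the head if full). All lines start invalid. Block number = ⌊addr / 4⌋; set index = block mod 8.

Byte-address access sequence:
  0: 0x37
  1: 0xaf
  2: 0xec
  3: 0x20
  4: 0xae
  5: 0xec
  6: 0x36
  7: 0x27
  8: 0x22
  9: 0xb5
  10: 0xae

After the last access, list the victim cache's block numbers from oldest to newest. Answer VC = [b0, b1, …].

VC = [59, 13]

  [0] addr=0x37 blk=13 s=5: MISS | VC []
  [1] addr=0xaf blk=43 s=3: MISS | VC []
  [2] addr=0xec blk=59 s=3: MISS | VC [43]
  [3] addr=0x20 blk=8 s=0: MISS | VC [43]
  [4] addr=0xae blk=43 s=3: VC-HIT | VC [59]
  [5] addr=0xec blk=59 s=3: VC-HIT | VC [43]
  [6] addr=0x36 blk=13 s=5: L1-HIT | VC [43]
  [7] addr=0x27 blk=9 s=1: MISS | VC [43]
  [8] addr=0x22 blk=8 s=0: L1-HIT | VC [43]
  [9] addr=0xb5 blk=45 s=5: MISS | VC [43, 13]
  [10] addr=0xae blk=43 s=3: VC-HIT | VC [59, 13]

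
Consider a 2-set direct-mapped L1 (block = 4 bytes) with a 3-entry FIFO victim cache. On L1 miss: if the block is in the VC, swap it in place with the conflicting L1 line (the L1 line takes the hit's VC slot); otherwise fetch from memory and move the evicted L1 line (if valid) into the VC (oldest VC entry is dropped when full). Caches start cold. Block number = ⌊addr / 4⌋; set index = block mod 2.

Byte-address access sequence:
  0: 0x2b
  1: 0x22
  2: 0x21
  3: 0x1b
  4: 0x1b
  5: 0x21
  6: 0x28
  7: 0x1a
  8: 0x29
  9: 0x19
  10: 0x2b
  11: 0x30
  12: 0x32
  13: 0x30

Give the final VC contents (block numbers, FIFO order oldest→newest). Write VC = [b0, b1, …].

  [0] addr=0x2b blk=10 s=0: MISS | VC []
  [1] addr=0x22 blk=8 s=0: MISS | VC [10]
  [2] addr=0x21 blk=8 s=0: L1-HIT | VC [10]
  [3] addr=0x1b blk=6 s=0: MISS | VC [10, 8]
  [4] addr=0x1b blk=6 s=0: L1-HIT | VC [10, 8]
  [5] addr=0x21 blk=8 s=0: VC-HIT | VC [10, 6]
  [6] addr=0x28 blk=10 s=0: VC-HIT | VC [8, 6]
  [7] addr=0x1a blk=6 s=0: VC-HIT | VC [8, 10]
  [8] addr=0x29 blk=10 s=0: VC-HIT | VC [8, 6]
  [9] addr=0x19 blk=6 s=0: VC-HIT | VC [8, 10]
  [10] addr=0x2b blk=10 s=0: VC-HIT | VC [8, 6]
  [11] addr=0x30 blk=12 s=0: MISS | VC [8, 6, 10]
  [12] addr=0x32 blk=12 s=0: L1-HIT | VC [8, 6, 10]
  [13] addr=0x30 blk=12 s=0: L1-HIT | VC [8, 6, 10]

VC = [8, 6, 10]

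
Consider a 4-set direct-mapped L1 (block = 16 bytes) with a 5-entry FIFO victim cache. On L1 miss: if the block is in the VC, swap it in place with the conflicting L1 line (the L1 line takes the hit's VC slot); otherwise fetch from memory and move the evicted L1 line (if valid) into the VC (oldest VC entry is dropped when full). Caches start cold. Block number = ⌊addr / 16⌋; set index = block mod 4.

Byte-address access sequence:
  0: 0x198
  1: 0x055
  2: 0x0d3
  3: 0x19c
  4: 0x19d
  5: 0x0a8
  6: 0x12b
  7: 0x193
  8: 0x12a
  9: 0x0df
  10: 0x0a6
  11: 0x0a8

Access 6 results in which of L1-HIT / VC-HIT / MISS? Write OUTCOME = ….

OUTCOME = MISS

0: 0x198 (blk 25, set 1) → MISS  vc=[]
1: 0x55 (blk 5, set 1) → MISS  vc=[25]
2: 0xd3 (blk 13, set 1) → MISS  vc=[25, 5]
3: 0x19c (blk 25, set 1) → VC-HIT  vc=[13, 5]
4: 0x19d (blk 25, set 1) → L1-HIT  vc=[13, 5]
5: 0xa8 (blk 10, set 2) → MISS  vc=[13, 5]
6: 0x12b (blk 18, set 2) → MISS  vc=[13, 5, 10]
7: 0x193 (blk 25, set 1) → L1-HIT  vc=[13, 5, 10]
8: 0x12a (blk 18, set 2) → L1-HIT  vc=[13, 5, 10]
9: 0xdf (blk 13, set 1) → VC-HIT  vc=[25, 5, 10]
10: 0xa6 (blk 10, set 2) → VC-HIT  vc=[25, 5, 18]
11: 0xa8 (blk 10, set 2) → L1-HIT  vc=[25, 5, 18]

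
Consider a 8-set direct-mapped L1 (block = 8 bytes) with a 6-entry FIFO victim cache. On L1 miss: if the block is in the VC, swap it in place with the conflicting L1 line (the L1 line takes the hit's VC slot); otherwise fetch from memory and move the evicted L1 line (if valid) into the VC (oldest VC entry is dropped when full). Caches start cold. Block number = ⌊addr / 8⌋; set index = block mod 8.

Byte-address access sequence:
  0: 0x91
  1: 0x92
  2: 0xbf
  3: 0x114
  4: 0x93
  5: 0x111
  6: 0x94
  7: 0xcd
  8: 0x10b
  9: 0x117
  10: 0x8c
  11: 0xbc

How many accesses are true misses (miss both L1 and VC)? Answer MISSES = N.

MISSES = 6

#0 0x91→b18/s2 MISS; vc=[]
#1 0x92→b18/s2 L1-HIT; vc=[]
#2 0xbf→b23/s7 MISS; vc=[]
#3 0x114→b34/s2 MISS; vc=[18]
#4 0x93→b18/s2 VC-HIT; vc=[34]
#5 0x111→b34/s2 VC-HIT; vc=[18]
#6 0x94→b18/s2 VC-HIT; vc=[34]
#7 0xcd→b25/s1 MISS; vc=[34]
#8 0x10b→b33/s1 MISS; vc=[34,25]
#9 0x117→b34/s2 VC-HIT; vc=[18,25]
#10 0x8c→b17/s1 MISS; vc=[18,25,33]
#11 0xbc→b23/s7 L1-HIT; vc=[18,25,33]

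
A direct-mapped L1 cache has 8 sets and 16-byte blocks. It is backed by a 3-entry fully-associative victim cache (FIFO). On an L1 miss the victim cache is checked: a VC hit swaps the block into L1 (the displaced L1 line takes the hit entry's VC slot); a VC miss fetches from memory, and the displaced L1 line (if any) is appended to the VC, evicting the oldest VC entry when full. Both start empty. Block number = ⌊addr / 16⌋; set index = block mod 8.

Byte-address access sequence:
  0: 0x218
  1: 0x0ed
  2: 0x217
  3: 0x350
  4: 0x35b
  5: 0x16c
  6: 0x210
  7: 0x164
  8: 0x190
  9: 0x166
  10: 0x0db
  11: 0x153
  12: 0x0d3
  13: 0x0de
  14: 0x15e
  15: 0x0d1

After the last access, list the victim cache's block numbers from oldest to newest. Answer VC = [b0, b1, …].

0: 0x218 (blk 33, set 1) → MISS  vc=[]
1: 0xed (blk 14, set 6) → MISS  vc=[]
2: 0x217 (blk 33, set 1) → L1-HIT  vc=[]
3: 0x350 (blk 53, set 5) → MISS  vc=[]
4: 0x35b (blk 53, set 5) → L1-HIT  vc=[]
5: 0x16c (blk 22, set 6) → MISS  vc=[14]
6: 0x210 (blk 33, set 1) → L1-HIT  vc=[14]
7: 0x164 (blk 22, set 6) → L1-HIT  vc=[14]
8: 0x190 (blk 25, set 1) → MISS  vc=[14, 33]
9: 0x166 (blk 22, set 6) → L1-HIT  vc=[14, 33]
10: 0xdb (blk 13, set 5) → MISS  vc=[14, 33, 53]
11: 0x153 (blk 21, set 5) → MISS  vc=[33, 53, 13]
12: 0xd3 (blk 13, set 5) → VC-HIT  vc=[33, 53, 21]
13: 0xde (blk 13, set 5) → L1-HIT  vc=[33, 53, 21]
14: 0x15e (blk 21, set 5) → VC-HIT  vc=[33, 53, 13]
15: 0xd1 (blk 13, set 5) → VC-HIT  vc=[33, 53, 21]

VC = [33, 53, 21]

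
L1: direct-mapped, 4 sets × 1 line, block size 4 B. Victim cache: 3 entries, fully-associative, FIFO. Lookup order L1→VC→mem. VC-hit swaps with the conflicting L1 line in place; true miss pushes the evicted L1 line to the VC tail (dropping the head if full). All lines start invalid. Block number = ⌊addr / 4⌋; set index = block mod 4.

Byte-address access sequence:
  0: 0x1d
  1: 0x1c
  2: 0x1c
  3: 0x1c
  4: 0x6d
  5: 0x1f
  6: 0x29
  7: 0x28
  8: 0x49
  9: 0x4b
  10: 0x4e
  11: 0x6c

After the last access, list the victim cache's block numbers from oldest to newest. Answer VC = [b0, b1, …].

VC = [19, 10, 7]

  [0] addr=0x1d blk=7 s=3: MISS | VC []
  [1] addr=0x1c blk=7 s=3: L1-HIT | VC []
  [2] addr=0x1c blk=7 s=3: L1-HIT | VC []
  [3] addr=0x1c blk=7 s=3: L1-HIT | VC []
  [4] addr=0x6d blk=27 s=3: MISS | VC [7]
  [5] addr=0x1f blk=7 s=3: VC-HIT | VC [27]
  [6] addr=0x29 blk=10 s=2: MISS | VC [27]
  [7] addr=0x28 blk=10 s=2: L1-HIT | VC [27]
  [8] addr=0x49 blk=18 s=2: MISS | VC [27, 10]
  [9] addr=0x4b blk=18 s=2: L1-HIT | VC [27, 10]
  [10] addr=0x4e blk=19 s=3: MISS | VC [27, 10, 7]
  [11] addr=0x6c blk=27 s=3: VC-HIT | VC [19, 10, 7]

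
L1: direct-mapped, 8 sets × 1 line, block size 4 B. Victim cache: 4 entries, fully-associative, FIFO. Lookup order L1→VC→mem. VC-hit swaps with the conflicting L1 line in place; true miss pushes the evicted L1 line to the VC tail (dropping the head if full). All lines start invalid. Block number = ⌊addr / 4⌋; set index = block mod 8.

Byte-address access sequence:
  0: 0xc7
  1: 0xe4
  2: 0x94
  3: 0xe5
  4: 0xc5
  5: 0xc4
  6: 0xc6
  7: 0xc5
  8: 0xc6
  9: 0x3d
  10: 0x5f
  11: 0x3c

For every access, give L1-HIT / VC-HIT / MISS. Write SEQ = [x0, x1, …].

SEQ = [MISS, MISS, MISS, L1-HIT, VC-HIT, L1-HIT, L1-HIT, L1-HIT, L1-HIT, MISS, MISS, VC-HIT]

0: 0xc7 (blk 49, set 1) → MISS  vc=[]
1: 0xe4 (blk 57, set 1) → MISS  vc=[49]
2: 0x94 (blk 37, set 5) → MISS  vc=[49]
3: 0xe5 (blk 57, set 1) → L1-HIT  vc=[49]
4: 0xc5 (blk 49, set 1) → VC-HIT  vc=[57]
5: 0xc4 (blk 49, set 1) → L1-HIT  vc=[57]
6: 0xc6 (blk 49, set 1) → L1-HIT  vc=[57]
7: 0xc5 (blk 49, set 1) → L1-HIT  vc=[57]
8: 0xc6 (blk 49, set 1) → L1-HIT  vc=[57]
9: 0x3d (blk 15, set 7) → MISS  vc=[57]
10: 0x5f (blk 23, set 7) → MISS  vc=[57, 15]
11: 0x3c (blk 15, set 7) → VC-HIT  vc=[57, 23]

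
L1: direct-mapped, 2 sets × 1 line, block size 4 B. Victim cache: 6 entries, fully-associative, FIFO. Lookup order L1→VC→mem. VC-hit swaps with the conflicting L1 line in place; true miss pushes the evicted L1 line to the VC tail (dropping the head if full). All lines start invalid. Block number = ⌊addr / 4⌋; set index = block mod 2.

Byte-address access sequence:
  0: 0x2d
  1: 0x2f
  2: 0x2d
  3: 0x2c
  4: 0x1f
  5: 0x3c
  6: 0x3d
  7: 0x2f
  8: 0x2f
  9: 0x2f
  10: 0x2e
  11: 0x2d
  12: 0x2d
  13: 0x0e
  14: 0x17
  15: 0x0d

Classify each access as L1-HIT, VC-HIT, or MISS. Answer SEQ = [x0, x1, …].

#0 0x2d→b11/s1 MISS; vc=[]
#1 0x2f→b11/s1 L1-HIT; vc=[]
#2 0x2d→b11/s1 L1-HIT; vc=[]
#3 0x2c→b11/s1 L1-HIT; vc=[]
#4 0x1f→b7/s1 MISS; vc=[11]
#5 0x3c→b15/s1 MISS; vc=[11,7]
#6 0x3d→b15/s1 L1-HIT; vc=[11,7]
#7 0x2f→b11/s1 VC-HIT; vc=[15,7]
#8 0x2f→b11/s1 L1-HIT; vc=[15,7]
#9 0x2f→b11/s1 L1-HIT; vc=[15,7]
#10 0x2e→b11/s1 L1-HIT; vc=[15,7]
#11 0x2d→b11/s1 L1-HIT; vc=[15,7]
#12 0x2d→b11/s1 L1-HIT; vc=[15,7]
#13 0xe→b3/s1 MISS; vc=[15,7,11]
#14 0x17→b5/s1 MISS; vc=[15,7,11,3]
#15 0xd→b3/s1 VC-HIT; vc=[15,7,11,5]

SEQ = [MISS, L1-HIT, L1-HIT, L1-HIT, MISS, MISS, L1-HIT, VC-HIT, L1-HIT, L1-HIT, L1-HIT, L1-HIT, L1-HIT, MISS, MISS, VC-HIT]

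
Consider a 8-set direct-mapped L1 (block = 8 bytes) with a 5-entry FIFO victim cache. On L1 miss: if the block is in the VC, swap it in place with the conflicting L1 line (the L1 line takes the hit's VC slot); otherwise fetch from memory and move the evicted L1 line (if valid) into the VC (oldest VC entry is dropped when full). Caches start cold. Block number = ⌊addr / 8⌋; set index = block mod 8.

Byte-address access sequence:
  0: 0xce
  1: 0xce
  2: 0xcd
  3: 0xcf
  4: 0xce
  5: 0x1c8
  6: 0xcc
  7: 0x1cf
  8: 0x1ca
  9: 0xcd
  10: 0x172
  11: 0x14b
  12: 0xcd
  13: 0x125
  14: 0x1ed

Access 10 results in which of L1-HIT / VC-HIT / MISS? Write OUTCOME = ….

OUTCOME = MISS

#0 0xce→b25/s1 MISS; vc=[]
#1 0xce→b25/s1 L1-HIT; vc=[]
#2 0xcd→b25/s1 L1-HIT; vc=[]
#3 0xcf→b25/s1 L1-HIT; vc=[]
#4 0xce→b25/s1 L1-HIT; vc=[]
#5 0x1c8→b57/s1 MISS; vc=[25]
#6 0xcc→b25/s1 VC-HIT; vc=[57]
#7 0x1cf→b57/s1 VC-HIT; vc=[25]
#8 0x1ca→b57/s1 L1-HIT; vc=[25]
#9 0xcd→b25/s1 VC-HIT; vc=[57]
#10 0x172→b46/s6 MISS; vc=[57]
#11 0x14b→b41/s1 MISS; vc=[57,25]
#12 0xcd→b25/s1 VC-HIT; vc=[57,41]
#13 0x125→b36/s4 MISS; vc=[57,41]
#14 0x1ed→b61/s5 MISS; vc=[57,41]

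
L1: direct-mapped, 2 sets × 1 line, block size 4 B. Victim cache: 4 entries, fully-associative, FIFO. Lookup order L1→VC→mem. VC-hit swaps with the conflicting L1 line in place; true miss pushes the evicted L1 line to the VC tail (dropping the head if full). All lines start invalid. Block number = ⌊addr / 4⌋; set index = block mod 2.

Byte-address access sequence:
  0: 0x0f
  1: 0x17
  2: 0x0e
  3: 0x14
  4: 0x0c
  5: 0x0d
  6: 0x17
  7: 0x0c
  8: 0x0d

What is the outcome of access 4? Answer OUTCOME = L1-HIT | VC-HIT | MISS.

OUTCOME = VC-HIT

#0 0xf→b3/s1 MISS; vc=[]
#1 0x17→b5/s1 MISS; vc=[3]
#2 0xe→b3/s1 VC-HIT; vc=[5]
#3 0x14→b5/s1 VC-HIT; vc=[3]
#4 0xc→b3/s1 VC-HIT; vc=[5]
#5 0xd→b3/s1 L1-HIT; vc=[5]
#6 0x17→b5/s1 VC-HIT; vc=[3]
#7 0xc→b3/s1 VC-HIT; vc=[5]
#8 0xd→b3/s1 L1-HIT; vc=[5]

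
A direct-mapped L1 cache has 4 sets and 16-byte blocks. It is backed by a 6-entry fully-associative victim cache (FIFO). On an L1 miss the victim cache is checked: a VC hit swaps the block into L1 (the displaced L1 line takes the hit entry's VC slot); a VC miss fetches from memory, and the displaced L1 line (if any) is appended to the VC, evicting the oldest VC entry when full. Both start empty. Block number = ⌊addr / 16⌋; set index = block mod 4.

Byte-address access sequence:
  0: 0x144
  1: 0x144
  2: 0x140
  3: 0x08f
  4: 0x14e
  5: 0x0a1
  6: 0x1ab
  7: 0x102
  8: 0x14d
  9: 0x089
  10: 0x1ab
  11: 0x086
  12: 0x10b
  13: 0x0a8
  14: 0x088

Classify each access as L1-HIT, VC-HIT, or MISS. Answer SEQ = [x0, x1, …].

#0 0x144→b20/s0 MISS; vc=[]
#1 0x144→b20/s0 L1-HIT; vc=[]
#2 0x140→b20/s0 L1-HIT; vc=[]
#3 0x8f→b8/s0 MISS; vc=[20]
#4 0x14e→b20/s0 VC-HIT; vc=[8]
#5 0xa1→b10/s2 MISS; vc=[8]
#6 0x1ab→b26/s2 MISS; vc=[8,10]
#7 0x102→b16/s0 MISS; vc=[8,10,20]
#8 0x14d→b20/s0 VC-HIT; vc=[8,10,16]
#9 0x89→b8/s0 VC-HIT; vc=[20,10,16]
#10 0x1ab→b26/s2 L1-HIT; vc=[20,10,16]
#11 0x86→b8/s0 L1-HIT; vc=[20,10,16]
#12 0x10b→b16/s0 VC-HIT; vc=[20,10,8]
#13 0xa8→b10/s2 VC-HIT; vc=[20,26,8]
#14 0x88→b8/s0 VC-HIT; vc=[20,26,16]

SEQ = [MISS, L1-HIT, L1-HIT, MISS, VC-HIT, MISS, MISS, MISS, VC-HIT, VC-HIT, L1-HIT, L1-HIT, VC-HIT, VC-HIT, VC-HIT]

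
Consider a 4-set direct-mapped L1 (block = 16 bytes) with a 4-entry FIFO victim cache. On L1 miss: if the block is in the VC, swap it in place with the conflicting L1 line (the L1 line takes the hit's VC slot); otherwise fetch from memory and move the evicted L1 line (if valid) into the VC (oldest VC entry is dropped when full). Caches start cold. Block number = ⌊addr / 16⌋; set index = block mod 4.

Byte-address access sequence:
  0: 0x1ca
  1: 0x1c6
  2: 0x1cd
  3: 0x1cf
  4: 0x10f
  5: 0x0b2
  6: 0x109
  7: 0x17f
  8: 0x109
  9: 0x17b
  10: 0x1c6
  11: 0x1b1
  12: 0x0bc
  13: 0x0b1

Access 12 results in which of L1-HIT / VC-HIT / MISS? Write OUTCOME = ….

OUTCOME = VC-HIT

0: 0x1ca (blk 28, set 0) → MISS  vc=[]
1: 0x1c6 (blk 28, set 0) → L1-HIT  vc=[]
2: 0x1cd (blk 28, set 0) → L1-HIT  vc=[]
3: 0x1cf (blk 28, set 0) → L1-HIT  vc=[]
4: 0x10f (blk 16, set 0) → MISS  vc=[28]
5: 0xb2 (blk 11, set 3) → MISS  vc=[28]
6: 0x109 (blk 16, set 0) → L1-HIT  vc=[28]
7: 0x17f (blk 23, set 3) → MISS  vc=[28, 11]
8: 0x109 (blk 16, set 0) → L1-HIT  vc=[28, 11]
9: 0x17b (blk 23, set 3) → L1-HIT  vc=[28, 11]
10: 0x1c6 (blk 28, set 0) → VC-HIT  vc=[16, 11]
11: 0x1b1 (blk 27, set 3) → MISS  vc=[16, 11, 23]
12: 0xbc (blk 11, set 3) → VC-HIT  vc=[16, 27, 23]
13: 0xb1 (blk 11, set 3) → L1-HIT  vc=[16, 27, 23]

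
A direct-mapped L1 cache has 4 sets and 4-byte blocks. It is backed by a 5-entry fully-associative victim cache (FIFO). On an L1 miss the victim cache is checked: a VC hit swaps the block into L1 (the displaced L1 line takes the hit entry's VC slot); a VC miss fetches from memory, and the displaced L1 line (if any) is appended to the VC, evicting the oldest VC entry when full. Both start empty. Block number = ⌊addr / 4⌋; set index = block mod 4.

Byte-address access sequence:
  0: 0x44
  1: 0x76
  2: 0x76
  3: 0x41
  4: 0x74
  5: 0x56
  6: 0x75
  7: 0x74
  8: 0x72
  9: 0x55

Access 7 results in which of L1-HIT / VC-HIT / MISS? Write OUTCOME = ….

#0 0x44→b17/s1 MISS; vc=[]
#1 0x76→b29/s1 MISS; vc=[17]
#2 0x76→b29/s1 L1-HIT; vc=[17]
#3 0x41→b16/s0 MISS; vc=[17]
#4 0x74→b29/s1 L1-HIT; vc=[17]
#5 0x56→b21/s1 MISS; vc=[17,29]
#6 0x75→b29/s1 VC-HIT; vc=[17,21]
#7 0x74→b29/s1 L1-HIT; vc=[17,21]
#8 0x72→b28/s0 MISS; vc=[17,21,16]
#9 0x55→b21/s1 VC-HIT; vc=[17,29,16]

OUTCOME = L1-HIT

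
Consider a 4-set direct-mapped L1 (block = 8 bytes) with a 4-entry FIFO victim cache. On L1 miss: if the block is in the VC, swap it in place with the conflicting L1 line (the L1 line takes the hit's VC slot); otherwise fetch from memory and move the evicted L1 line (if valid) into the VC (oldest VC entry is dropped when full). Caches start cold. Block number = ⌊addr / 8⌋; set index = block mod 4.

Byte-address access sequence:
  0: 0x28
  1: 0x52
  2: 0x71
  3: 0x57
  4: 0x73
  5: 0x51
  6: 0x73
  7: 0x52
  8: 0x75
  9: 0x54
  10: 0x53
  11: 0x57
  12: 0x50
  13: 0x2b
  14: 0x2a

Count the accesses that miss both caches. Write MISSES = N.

MISSES = 3

0: 0x28 (blk 5, set 1) → MISS  vc=[]
1: 0x52 (blk 10, set 2) → MISS  vc=[]
2: 0x71 (blk 14, set 2) → MISS  vc=[10]
3: 0x57 (blk 10, set 2) → VC-HIT  vc=[14]
4: 0x73 (blk 14, set 2) → VC-HIT  vc=[10]
5: 0x51 (blk 10, set 2) → VC-HIT  vc=[14]
6: 0x73 (blk 14, set 2) → VC-HIT  vc=[10]
7: 0x52 (blk 10, set 2) → VC-HIT  vc=[14]
8: 0x75 (blk 14, set 2) → VC-HIT  vc=[10]
9: 0x54 (blk 10, set 2) → VC-HIT  vc=[14]
10: 0x53 (blk 10, set 2) → L1-HIT  vc=[14]
11: 0x57 (blk 10, set 2) → L1-HIT  vc=[14]
12: 0x50 (blk 10, set 2) → L1-HIT  vc=[14]
13: 0x2b (blk 5, set 1) → L1-HIT  vc=[14]
14: 0x2a (blk 5, set 1) → L1-HIT  vc=[14]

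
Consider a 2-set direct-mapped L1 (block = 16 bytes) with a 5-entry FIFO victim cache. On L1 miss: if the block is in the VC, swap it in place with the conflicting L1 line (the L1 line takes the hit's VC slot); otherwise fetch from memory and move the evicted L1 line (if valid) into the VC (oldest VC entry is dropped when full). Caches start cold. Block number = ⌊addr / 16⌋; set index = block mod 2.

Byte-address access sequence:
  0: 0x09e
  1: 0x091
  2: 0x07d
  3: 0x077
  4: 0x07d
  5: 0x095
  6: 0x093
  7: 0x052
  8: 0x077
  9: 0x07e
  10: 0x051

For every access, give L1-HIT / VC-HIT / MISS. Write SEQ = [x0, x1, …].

0: 0x9e (blk 9, set 1) → MISS  vc=[]
1: 0x91 (blk 9, set 1) → L1-HIT  vc=[]
2: 0x7d (blk 7, set 1) → MISS  vc=[9]
3: 0x77 (blk 7, set 1) → L1-HIT  vc=[9]
4: 0x7d (blk 7, set 1) → L1-HIT  vc=[9]
5: 0x95 (blk 9, set 1) → VC-HIT  vc=[7]
6: 0x93 (blk 9, set 1) → L1-HIT  vc=[7]
7: 0x52 (blk 5, set 1) → MISS  vc=[7, 9]
8: 0x77 (blk 7, set 1) → VC-HIT  vc=[5, 9]
9: 0x7e (blk 7, set 1) → L1-HIT  vc=[5, 9]
10: 0x51 (blk 5, set 1) → VC-HIT  vc=[7, 9]

SEQ = [MISS, L1-HIT, MISS, L1-HIT, L1-HIT, VC-HIT, L1-HIT, MISS, VC-HIT, L1-HIT, VC-HIT]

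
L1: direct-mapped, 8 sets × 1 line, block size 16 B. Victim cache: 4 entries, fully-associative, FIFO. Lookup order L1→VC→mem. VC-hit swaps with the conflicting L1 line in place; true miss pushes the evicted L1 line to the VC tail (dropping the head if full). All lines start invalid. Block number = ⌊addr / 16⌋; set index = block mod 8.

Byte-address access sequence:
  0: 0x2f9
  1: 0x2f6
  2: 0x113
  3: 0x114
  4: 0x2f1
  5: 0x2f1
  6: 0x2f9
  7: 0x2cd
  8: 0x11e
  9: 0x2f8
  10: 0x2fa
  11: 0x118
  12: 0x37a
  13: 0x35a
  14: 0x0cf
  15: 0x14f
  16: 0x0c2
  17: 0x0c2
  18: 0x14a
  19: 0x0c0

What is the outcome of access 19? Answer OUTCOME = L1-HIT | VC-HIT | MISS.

OUTCOME = VC-HIT

  [0] addr=0x2f9 blk=47 s=7: MISS | VC []
  [1] addr=0x2f6 blk=47 s=7: L1-HIT | VC []
  [2] addr=0x113 blk=17 s=1: MISS | VC []
  [3] addr=0x114 blk=17 s=1: L1-HIT | VC []
  [4] addr=0x2f1 blk=47 s=7: L1-HIT | VC []
  [5] addr=0x2f1 blk=47 s=7: L1-HIT | VC []
  [6] addr=0x2f9 blk=47 s=7: L1-HIT | VC []
  [7] addr=0x2cd blk=44 s=4: MISS | VC []
  [8] addr=0x11e blk=17 s=1: L1-HIT | VC []
  [9] addr=0x2f8 blk=47 s=7: L1-HIT | VC []
  [10] addr=0x2fa blk=47 s=7: L1-HIT | VC []
  [11] addr=0x118 blk=17 s=1: L1-HIT | VC []
  [12] addr=0x37a blk=55 s=7: MISS | VC [47]
  [13] addr=0x35a blk=53 s=5: MISS | VC [47]
  [14] addr=0xcf blk=12 s=4: MISS | VC [47, 44]
  [15] addr=0x14f blk=20 s=4: MISS | VC [47, 44, 12]
  [16] addr=0xc2 blk=12 s=4: VC-HIT | VC [47, 44, 20]
  [17] addr=0xc2 blk=12 s=4: L1-HIT | VC [47, 44, 20]
  [18] addr=0x14a blk=20 s=4: VC-HIT | VC [47, 44, 12]
  [19] addr=0xc0 blk=12 s=4: VC-HIT | VC [47, 44, 20]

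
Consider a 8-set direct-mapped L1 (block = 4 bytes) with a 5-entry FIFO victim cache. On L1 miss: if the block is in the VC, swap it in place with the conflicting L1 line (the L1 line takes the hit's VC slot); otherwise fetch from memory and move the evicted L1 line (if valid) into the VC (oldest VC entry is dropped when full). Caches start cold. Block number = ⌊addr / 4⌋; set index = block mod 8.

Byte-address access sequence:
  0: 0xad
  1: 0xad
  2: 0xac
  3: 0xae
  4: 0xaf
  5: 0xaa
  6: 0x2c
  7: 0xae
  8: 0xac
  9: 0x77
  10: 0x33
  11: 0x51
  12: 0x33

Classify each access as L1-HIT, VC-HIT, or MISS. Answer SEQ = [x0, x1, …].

SEQ = [MISS, L1-HIT, L1-HIT, L1-HIT, L1-HIT, MISS, MISS, VC-HIT, L1-HIT, MISS, MISS, MISS, VC-HIT]

0: 0xad (blk 43, set 3) → MISS  vc=[]
1: 0xad (blk 43, set 3) → L1-HIT  vc=[]
2: 0xac (blk 43, set 3) → L1-HIT  vc=[]
3: 0xae (blk 43, set 3) → L1-HIT  vc=[]
4: 0xaf (blk 43, set 3) → L1-HIT  vc=[]
5: 0xaa (blk 42, set 2) → MISS  vc=[]
6: 0x2c (blk 11, set 3) → MISS  vc=[43]
7: 0xae (blk 43, set 3) → VC-HIT  vc=[11]
8: 0xac (blk 43, set 3) → L1-HIT  vc=[11]
9: 0x77 (blk 29, set 5) → MISS  vc=[11]
10: 0x33 (blk 12, set 4) → MISS  vc=[11]
11: 0x51 (blk 20, set 4) → MISS  vc=[11, 12]
12: 0x33 (blk 12, set 4) → VC-HIT  vc=[11, 20]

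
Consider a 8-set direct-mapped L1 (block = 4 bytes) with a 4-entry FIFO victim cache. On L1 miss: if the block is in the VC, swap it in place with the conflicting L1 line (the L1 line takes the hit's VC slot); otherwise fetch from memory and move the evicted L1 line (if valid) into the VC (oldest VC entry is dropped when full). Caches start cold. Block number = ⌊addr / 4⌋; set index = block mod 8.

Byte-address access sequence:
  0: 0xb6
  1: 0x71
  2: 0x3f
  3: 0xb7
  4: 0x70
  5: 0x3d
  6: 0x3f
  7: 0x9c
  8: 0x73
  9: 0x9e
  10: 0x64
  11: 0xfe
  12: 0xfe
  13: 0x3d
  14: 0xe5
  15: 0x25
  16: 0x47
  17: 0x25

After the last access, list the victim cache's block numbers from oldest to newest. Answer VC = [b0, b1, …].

VC = [39, 25, 57, 17]

0: 0xb6 (blk 45, set 5) → MISS  vc=[]
1: 0x71 (blk 28, set 4) → MISS  vc=[]
2: 0x3f (blk 15, set 7) → MISS  vc=[]
3: 0xb7 (blk 45, set 5) → L1-HIT  vc=[]
4: 0x70 (blk 28, set 4) → L1-HIT  vc=[]
5: 0x3d (blk 15, set 7) → L1-HIT  vc=[]
6: 0x3f (blk 15, set 7) → L1-HIT  vc=[]
7: 0x9c (blk 39, set 7) → MISS  vc=[15]
8: 0x73 (blk 28, set 4) → L1-HIT  vc=[15]
9: 0x9e (blk 39, set 7) → L1-HIT  vc=[15]
10: 0x64 (blk 25, set 1) → MISS  vc=[15]
11: 0xfe (blk 63, set 7) → MISS  vc=[15, 39]
12: 0xfe (blk 63, set 7) → L1-HIT  vc=[15, 39]
13: 0x3d (blk 15, set 7) → VC-HIT  vc=[63, 39]
14: 0xe5 (blk 57, set 1) → MISS  vc=[63, 39, 25]
15: 0x25 (blk 9, set 1) → MISS  vc=[63, 39, 25, 57]
16: 0x47 (blk 17, set 1) → MISS  vc=[39, 25, 57, 9]
17: 0x25 (blk 9, set 1) → VC-HIT  vc=[39, 25, 57, 17]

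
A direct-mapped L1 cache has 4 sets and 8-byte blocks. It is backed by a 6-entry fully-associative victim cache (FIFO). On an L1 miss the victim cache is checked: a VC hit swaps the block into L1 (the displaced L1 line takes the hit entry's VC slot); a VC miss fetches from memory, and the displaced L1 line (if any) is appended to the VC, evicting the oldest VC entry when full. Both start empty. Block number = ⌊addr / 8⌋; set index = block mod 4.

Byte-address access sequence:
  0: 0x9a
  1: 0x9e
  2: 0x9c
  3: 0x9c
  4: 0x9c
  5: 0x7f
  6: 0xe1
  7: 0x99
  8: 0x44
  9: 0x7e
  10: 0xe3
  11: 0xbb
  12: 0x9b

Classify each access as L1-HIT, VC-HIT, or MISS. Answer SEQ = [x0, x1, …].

0: 0x9a (blk 19, set 3) → MISS  vc=[]
1: 0x9e (blk 19, set 3) → L1-HIT  vc=[]
2: 0x9c (blk 19, set 3) → L1-HIT  vc=[]
3: 0x9c (blk 19, set 3) → L1-HIT  vc=[]
4: 0x9c (blk 19, set 3) → L1-HIT  vc=[]
5: 0x7f (blk 15, set 3) → MISS  vc=[19]
6: 0xe1 (blk 28, set 0) → MISS  vc=[19]
7: 0x99 (blk 19, set 3) → VC-HIT  vc=[15]
8: 0x44 (blk 8, set 0) → MISS  vc=[15, 28]
9: 0x7e (blk 15, set 3) → VC-HIT  vc=[19, 28]
10: 0xe3 (blk 28, set 0) → VC-HIT  vc=[19, 8]
11: 0xbb (blk 23, set 3) → MISS  vc=[19, 8, 15]
12: 0x9b (blk 19, set 3) → VC-HIT  vc=[23, 8, 15]

SEQ = [MISS, L1-HIT, L1-HIT, L1-HIT, L1-HIT, MISS, MISS, VC-HIT, MISS, VC-HIT, VC-HIT, MISS, VC-HIT]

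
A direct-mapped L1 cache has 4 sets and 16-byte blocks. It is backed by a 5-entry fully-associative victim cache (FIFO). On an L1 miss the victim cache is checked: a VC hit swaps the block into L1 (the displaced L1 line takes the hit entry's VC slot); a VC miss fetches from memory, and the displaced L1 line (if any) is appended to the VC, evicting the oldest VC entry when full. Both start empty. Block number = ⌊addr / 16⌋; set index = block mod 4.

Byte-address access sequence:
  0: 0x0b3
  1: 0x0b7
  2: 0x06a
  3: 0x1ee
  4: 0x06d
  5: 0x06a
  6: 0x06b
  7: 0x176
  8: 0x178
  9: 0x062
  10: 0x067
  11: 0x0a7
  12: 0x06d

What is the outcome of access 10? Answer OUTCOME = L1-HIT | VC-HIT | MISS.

  [0] addr=0xb3 blk=11 s=3: MISS | VC []
  [1] addr=0xb7 blk=11 s=3: L1-HIT | VC []
  [2] addr=0x6a blk=6 s=2: MISS | VC []
  [3] addr=0x1ee blk=30 s=2: MISS | VC [6]
  [4] addr=0x6d blk=6 s=2: VC-HIT | VC [30]
  [5] addr=0x6a blk=6 s=2: L1-HIT | VC [30]
  [6] addr=0x6b blk=6 s=2: L1-HIT | VC [30]
  [7] addr=0x176 blk=23 s=3: MISS | VC [30, 11]
  [8] addr=0x178 blk=23 s=3: L1-HIT | VC [30, 11]
  [9] addr=0x62 blk=6 s=2: L1-HIT | VC [30, 11]
  [10] addr=0x67 blk=6 s=2: L1-HIT | VC [30, 11]
  [11] addr=0xa7 blk=10 s=2: MISS | VC [30, 11, 6]
  [12] addr=0x6d blk=6 s=2: VC-HIT | VC [30, 11, 10]

OUTCOME = L1-HIT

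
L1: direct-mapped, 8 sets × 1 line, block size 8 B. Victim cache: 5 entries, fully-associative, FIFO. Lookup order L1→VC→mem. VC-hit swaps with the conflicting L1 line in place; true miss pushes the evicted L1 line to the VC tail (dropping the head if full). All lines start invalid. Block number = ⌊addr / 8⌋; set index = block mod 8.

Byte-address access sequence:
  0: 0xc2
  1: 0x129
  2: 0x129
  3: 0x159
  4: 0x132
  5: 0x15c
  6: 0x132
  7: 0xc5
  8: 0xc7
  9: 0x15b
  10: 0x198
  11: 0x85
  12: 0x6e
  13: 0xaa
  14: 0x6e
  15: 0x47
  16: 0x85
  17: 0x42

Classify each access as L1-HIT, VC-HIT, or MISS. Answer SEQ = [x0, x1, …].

0: 0xc2 (blk 24, set 0) → MISS  vc=[]
1: 0x129 (blk 37, set 5) → MISS  vc=[]
2: 0x129 (blk 37, set 5) → L1-HIT  vc=[]
3: 0x159 (blk 43, set 3) → MISS  vc=[]
4: 0x132 (blk 38, set 6) → MISS  vc=[]
5: 0x15c (blk 43, set 3) → L1-HIT  vc=[]
6: 0x132 (blk 38, set 6) → L1-HIT  vc=[]
7: 0xc5 (blk 24, set 0) → L1-HIT  vc=[]
8: 0xc7 (blk 24, set 0) → L1-HIT  vc=[]
9: 0x15b (blk 43, set 3) → L1-HIT  vc=[]
10: 0x198 (blk 51, set 3) → MISS  vc=[43]
11: 0x85 (blk 16, set 0) → MISS  vc=[43, 24]
12: 0x6e (blk 13, set 5) → MISS  vc=[43, 24, 37]
13: 0xaa (blk 21, set 5) → MISS  vc=[43, 24, 37, 13]
14: 0x6e (blk 13, set 5) → VC-HIT  vc=[43, 24, 37, 21]
15: 0x47 (blk 8, set 0) → MISS  vc=[43, 24, 37, 21, 16]
16: 0x85 (blk 16, set 0) → VC-HIT  vc=[43, 24, 37, 21, 8]
17: 0x42 (blk 8, set 0) → VC-HIT  vc=[43, 24, 37, 21, 16]

SEQ = [MISS, MISS, L1-HIT, MISS, MISS, L1-HIT, L1-HIT, L1-HIT, L1-HIT, L1-HIT, MISS, MISS, MISS, MISS, VC-HIT, MISS, VC-HIT, VC-HIT]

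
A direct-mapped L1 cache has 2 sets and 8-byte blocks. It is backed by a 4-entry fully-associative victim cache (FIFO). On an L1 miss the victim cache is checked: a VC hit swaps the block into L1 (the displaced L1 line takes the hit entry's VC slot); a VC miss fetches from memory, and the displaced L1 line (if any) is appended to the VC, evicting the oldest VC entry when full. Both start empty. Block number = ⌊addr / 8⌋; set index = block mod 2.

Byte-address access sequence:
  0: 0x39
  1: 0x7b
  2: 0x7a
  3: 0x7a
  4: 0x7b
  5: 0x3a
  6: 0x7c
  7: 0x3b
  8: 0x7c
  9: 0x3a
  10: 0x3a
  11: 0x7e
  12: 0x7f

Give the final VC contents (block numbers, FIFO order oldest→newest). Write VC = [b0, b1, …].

VC = [7]

#0 0x39→b7/s1 MISS; vc=[]
#1 0x7b→b15/s1 MISS; vc=[7]
#2 0x7a→b15/s1 L1-HIT; vc=[7]
#3 0x7a→b15/s1 L1-HIT; vc=[7]
#4 0x7b→b15/s1 L1-HIT; vc=[7]
#5 0x3a→b7/s1 VC-HIT; vc=[15]
#6 0x7c→b15/s1 VC-HIT; vc=[7]
#7 0x3b→b7/s1 VC-HIT; vc=[15]
#8 0x7c→b15/s1 VC-HIT; vc=[7]
#9 0x3a→b7/s1 VC-HIT; vc=[15]
#10 0x3a→b7/s1 L1-HIT; vc=[15]
#11 0x7e→b15/s1 VC-HIT; vc=[7]
#12 0x7f→b15/s1 L1-HIT; vc=[7]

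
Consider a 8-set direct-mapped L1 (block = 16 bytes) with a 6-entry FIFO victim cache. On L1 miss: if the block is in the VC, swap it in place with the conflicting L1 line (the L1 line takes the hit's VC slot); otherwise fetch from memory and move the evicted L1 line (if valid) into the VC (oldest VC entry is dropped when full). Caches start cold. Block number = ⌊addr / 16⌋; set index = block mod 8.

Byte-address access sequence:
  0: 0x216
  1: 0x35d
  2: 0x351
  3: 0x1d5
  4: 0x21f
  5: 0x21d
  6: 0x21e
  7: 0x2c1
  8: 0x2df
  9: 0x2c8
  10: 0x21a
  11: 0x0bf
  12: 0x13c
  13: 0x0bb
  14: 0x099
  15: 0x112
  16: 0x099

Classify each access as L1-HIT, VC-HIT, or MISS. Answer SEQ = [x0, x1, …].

#0 0x216→b33/s1 MISS; vc=[]
#1 0x35d→b53/s5 MISS; vc=[]
#2 0x351→b53/s5 L1-HIT; vc=[]
#3 0x1d5→b29/s5 MISS; vc=[53]
#4 0x21f→b33/s1 L1-HIT; vc=[53]
#5 0x21d→b33/s1 L1-HIT; vc=[53]
#6 0x21e→b33/s1 L1-HIT; vc=[53]
#7 0x2c1→b44/s4 MISS; vc=[53]
#8 0x2df→b45/s5 MISS; vc=[53,29]
#9 0x2c8→b44/s4 L1-HIT; vc=[53,29]
#10 0x21a→b33/s1 L1-HIT; vc=[53,29]
#11 0xbf→b11/s3 MISS; vc=[53,29]
#12 0x13c→b19/s3 MISS; vc=[53,29,11]
#13 0xbb→b11/s3 VC-HIT; vc=[53,29,19]
#14 0x99→b9/s1 MISS; vc=[53,29,19,33]
#15 0x112→b17/s1 MISS; vc=[53,29,19,33,9]
#16 0x99→b9/s1 VC-HIT; vc=[53,29,19,33,17]

SEQ = [MISS, MISS, L1-HIT, MISS, L1-HIT, L1-HIT, L1-HIT, MISS, MISS, L1-HIT, L1-HIT, MISS, MISS, VC-HIT, MISS, MISS, VC-HIT]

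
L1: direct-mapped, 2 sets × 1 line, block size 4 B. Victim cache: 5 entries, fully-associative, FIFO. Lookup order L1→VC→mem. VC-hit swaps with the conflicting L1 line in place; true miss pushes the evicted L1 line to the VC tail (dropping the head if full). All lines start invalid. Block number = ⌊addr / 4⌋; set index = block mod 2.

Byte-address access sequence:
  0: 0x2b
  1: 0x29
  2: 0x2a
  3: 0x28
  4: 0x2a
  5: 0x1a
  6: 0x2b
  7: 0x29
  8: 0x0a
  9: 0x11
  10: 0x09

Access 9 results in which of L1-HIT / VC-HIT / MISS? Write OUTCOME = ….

  [0] addr=0x2b blk=10 s=0: MISS | VC []
  [1] addr=0x29 blk=10 s=0: L1-HIT | VC []
  [2] addr=0x2a blk=10 s=0: L1-HIT | VC []
  [3] addr=0x28 blk=10 s=0: L1-HIT | VC []
  [4] addr=0x2a blk=10 s=0: L1-HIT | VC []
  [5] addr=0x1a blk=6 s=0: MISS | VC [10]
  [6] addr=0x2b blk=10 s=0: VC-HIT | VC [6]
  [7] addr=0x29 blk=10 s=0: L1-HIT | VC [6]
  [8] addr=0xa blk=2 s=0: MISS | VC [6, 10]
  [9] addr=0x11 blk=4 s=0: MISS | VC [6, 10, 2]
  [10] addr=0x9 blk=2 s=0: VC-HIT | VC [6, 10, 4]

OUTCOME = MISS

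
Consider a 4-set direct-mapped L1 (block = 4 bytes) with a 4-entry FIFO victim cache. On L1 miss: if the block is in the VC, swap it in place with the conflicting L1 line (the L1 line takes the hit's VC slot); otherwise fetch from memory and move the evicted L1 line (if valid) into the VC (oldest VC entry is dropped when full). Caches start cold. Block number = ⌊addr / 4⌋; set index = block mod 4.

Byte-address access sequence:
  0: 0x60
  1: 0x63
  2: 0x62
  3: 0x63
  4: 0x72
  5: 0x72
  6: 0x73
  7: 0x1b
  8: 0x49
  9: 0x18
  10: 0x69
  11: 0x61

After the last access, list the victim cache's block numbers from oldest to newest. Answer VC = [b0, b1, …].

VC = [28, 18, 6]

#0 0x60→b24/s0 MISS; vc=[]
#1 0x63→b24/s0 L1-HIT; vc=[]
#2 0x62→b24/s0 L1-HIT; vc=[]
#3 0x63→b24/s0 L1-HIT; vc=[]
#4 0x72→b28/s0 MISS; vc=[24]
#5 0x72→b28/s0 L1-HIT; vc=[24]
#6 0x73→b28/s0 L1-HIT; vc=[24]
#7 0x1b→b6/s2 MISS; vc=[24]
#8 0x49→b18/s2 MISS; vc=[24,6]
#9 0x18→b6/s2 VC-HIT; vc=[24,18]
#10 0x69→b26/s2 MISS; vc=[24,18,6]
#11 0x61→b24/s0 VC-HIT; vc=[28,18,6]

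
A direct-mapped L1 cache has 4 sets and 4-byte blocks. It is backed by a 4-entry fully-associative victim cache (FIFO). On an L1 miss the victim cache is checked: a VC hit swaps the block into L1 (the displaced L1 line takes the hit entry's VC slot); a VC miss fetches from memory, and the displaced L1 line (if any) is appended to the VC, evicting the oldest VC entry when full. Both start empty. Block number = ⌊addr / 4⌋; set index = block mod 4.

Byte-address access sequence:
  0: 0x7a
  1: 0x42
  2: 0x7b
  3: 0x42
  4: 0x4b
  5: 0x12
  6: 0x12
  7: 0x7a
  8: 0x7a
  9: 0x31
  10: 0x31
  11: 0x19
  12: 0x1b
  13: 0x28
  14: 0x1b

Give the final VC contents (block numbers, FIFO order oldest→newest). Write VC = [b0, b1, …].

VC = [16, 4, 30, 10]

0: 0x7a (blk 30, set 2) → MISS  vc=[]
1: 0x42 (blk 16, set 0) → MISS  vc=[]
2: 0x7b (blk 30, set 2) → L1-HIT  vc=[]
3: 0x42 (blk 16, set 0) → L1-HIT  vc=[]
4: 0x4b (blk 18, set 2) → MISS  vc=[30]
5: 0x12 (blk 4, set 0) → MISS  vc=[30, 16]
6: 0x12 (blk 4, set 0) → L1-HIT  vc=[30, 16]
7: 0x7a (blk 30, set 2) → VC-HIT  vc=[18, 16]
8: 0x7a (blk 30, set 2) → L1-HIT  vc=[18, 16]
9: 0x31 (blk 12, set 0) → MISS  vc=[18, 16, 4]
10: 0x31 (blk 12, set 0) → L1-HIT  vc=[18, 16, 4]
11: 0x19 (blk 6, set 2) → MISS  vc=[18, 16, 4, 30]
12: 0x1b (blk 6, set 2) → L1-HIT  vc=[18, 16, 4, 30]
13: 0x28 (blk 10, set 2) → MISS  vc=[16, 4, 30, 6]
14: 0x1b (blk 6, set 2) → VC-HIT  vc=[16, 4, 30, 10]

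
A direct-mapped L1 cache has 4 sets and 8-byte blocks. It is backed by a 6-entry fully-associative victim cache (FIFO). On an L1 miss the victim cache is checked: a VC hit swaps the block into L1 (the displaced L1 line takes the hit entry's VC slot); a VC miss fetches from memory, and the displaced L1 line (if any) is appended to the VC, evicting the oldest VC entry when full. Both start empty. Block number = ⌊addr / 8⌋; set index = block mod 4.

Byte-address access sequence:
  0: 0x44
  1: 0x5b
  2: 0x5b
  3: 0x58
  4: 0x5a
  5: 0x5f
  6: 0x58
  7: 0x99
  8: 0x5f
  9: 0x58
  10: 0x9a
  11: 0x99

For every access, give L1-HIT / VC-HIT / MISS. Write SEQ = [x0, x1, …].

SEQ = [MISS, MISS, L1-HIT, L1-HIT, L1-HIT, L1-HIT, L1-HIT, MISS, VC-HIT, L1-HIT, VC-HIT, L1-HIT]

  [0] addr=0x44 blk=8 s=0: MISS | VC []
  [1] addr=0x5b blk=11 s=3: MISS | VC []
  [2] addr=0x5b blk=11 s=3: L1-HIT | VC []
  [3] addr=0x58 blk=11 s=3: L1-HIT | VC []
  [4] addr=0x5a blk=11 s=3: L1-HIT | VC []
  [5] addr=0x5f blk=11 s=3: L1-HIT | VC []
  [6] addr=0x58 blk=11 s=3: L1-HIT | VC []
  [7] addr=0x99 blk=19 s=3: MISS | VC [11]
  [8] addr=0x5f blk=11 s=3: VC-HIT | VC [19]
  [9] addr=0x58 blk=11 s=3: L1-HIT | VC [19]
  [10] addr=0x9a blk=19 s=3: VC-HIT | VC [11]
  [11] addr=0x99 blk=19 s=3: L1-HIT | VC [11]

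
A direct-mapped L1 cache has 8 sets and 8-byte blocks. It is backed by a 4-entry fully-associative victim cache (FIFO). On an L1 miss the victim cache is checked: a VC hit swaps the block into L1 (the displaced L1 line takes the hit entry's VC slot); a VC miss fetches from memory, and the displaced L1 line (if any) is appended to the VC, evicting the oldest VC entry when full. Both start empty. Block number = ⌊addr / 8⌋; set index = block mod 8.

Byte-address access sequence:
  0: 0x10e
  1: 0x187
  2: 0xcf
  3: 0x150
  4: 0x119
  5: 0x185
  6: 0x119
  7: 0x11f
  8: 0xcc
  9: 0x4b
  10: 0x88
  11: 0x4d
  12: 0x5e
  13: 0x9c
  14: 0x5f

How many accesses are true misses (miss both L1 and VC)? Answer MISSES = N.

MISSES = 9

0: 0x10e (blk 33, set 1) → MISS  vc=[]
1: 0x187 (blk 48, set 0) → MISS  vc=[]
2: 0xcf (blk 25, set 1) → MISS  vc=[33]
3: 0x150 (blk 42, set 2) → MISS  vc=[33]
4: 0x119 (blk 35, set 3) → MISS  vc=[33]
5: 0x185 (blk 48, set 0) → L1-HIT  vc=[33]
6: 0x119 (blk 35, set 3) → L1-HIT  vc=[33]
7: 0x11f (blk 35, set 3) → L1-HIT  vc=[33]
8: 0xcc (blk 25, set 1) → L1-HIT  vc=[33]
9: 0x4b (blk 9, set 1) → MISS  vc=[33, 25]
10: 0x88 (blk 17, set 1) → MISS  vc=[33, 25, 9]
11: 0x4d (blk 9, set 1) → VC-HIT  vc=[33, 25, 17]
12: 0x5e (blk 11, set 3) → MISS  vc=[33, 25, 17, 35]
13: 0x9c (blk 19, set 3) → MISS  vc=[25, 17, 35, 11]
14: 0x5f (blk 11, set 3) → VC-HIT  vc=[25, 17, 35, 19]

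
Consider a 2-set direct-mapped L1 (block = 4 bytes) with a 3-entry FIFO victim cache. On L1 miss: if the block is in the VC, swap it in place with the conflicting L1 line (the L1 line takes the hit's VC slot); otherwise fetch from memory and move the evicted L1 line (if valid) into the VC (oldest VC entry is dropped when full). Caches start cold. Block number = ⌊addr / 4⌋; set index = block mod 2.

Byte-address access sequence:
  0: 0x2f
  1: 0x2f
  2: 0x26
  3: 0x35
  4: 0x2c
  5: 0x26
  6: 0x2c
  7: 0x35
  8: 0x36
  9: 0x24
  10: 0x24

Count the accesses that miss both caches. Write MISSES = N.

0: 0x2f (blk 11, set 1) → MISS  vc=[]
1: 0x2f (blk 11, set 1) → L1-HIT  vc=[]
2: 0x26 (blk 9, set 1) → MISS  vc=[11]
3: 0x35 (blk 13, set 1) → MISS  vc=[11, 9]
4: 0x2c (blk 11, set 1) → VC-HIT  vc=[13, 9]
5: 0x26 (blk 9, set 1) → VC-HIT  vc=[13, 11]
6: 0x2c (blk 11, set 1) → VC-HIT  vc=[13, 9]
7: 0x35 (blk 13, set 1) → VC-HIT  vc=[11, 9]
8: 0x36 (blk 13, set 1) → L1-HIT  vc=[11, 9]
9: 0x24 (blk 9, set 1) → VC-HIT  vc=[11, 13]
10: 0x24 (blk 9, set 1) → L1-HIT  vc=[11, 13]

MISSES = 3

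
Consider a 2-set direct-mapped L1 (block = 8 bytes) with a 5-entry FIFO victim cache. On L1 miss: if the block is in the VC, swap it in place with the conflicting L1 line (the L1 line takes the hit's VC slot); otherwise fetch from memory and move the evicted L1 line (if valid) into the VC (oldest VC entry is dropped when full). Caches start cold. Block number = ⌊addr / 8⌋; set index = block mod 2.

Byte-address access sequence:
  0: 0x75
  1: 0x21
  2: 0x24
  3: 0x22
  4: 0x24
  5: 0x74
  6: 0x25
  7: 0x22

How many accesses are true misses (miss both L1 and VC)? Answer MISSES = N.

MISSES = 2

  [0] addr=0x75 blk=14 s=0: MISS | VC []
  [1] addr=0x21 blk=4 s=0: MISS | VC [14]
  [2] addr=0x24 blk=4 s=0: L1-HIT | VC [14]
  [3] addr=0x22 blk=4 s=0: L1-HIT | VC [14]
  [4] addr=0x24 blk=4 s=0: L1-HIT | VC [14]
  [5] addr=0x74 blk=14 s=0: VC-HIT | VC [4]
  [6] addr=0x25 blk=4 s=0: VC-HIT | VC [14]
  [7] addr=0x22 blk=4 s=0: L1-HIT | VC [14]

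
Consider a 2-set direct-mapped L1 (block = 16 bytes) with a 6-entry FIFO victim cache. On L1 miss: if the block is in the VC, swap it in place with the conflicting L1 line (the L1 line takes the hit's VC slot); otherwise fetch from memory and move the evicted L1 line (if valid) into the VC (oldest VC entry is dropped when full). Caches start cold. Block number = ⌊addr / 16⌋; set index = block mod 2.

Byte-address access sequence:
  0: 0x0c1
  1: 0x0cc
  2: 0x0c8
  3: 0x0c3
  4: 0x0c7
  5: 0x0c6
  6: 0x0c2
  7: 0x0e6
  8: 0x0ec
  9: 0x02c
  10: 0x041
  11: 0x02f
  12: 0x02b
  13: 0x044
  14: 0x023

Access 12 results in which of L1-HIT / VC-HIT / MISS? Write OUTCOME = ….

OUTCOME = L1-HIT

  [0] addr=0xc1 blk=12 s=0: MISS | VC []
  [1] addr=0xcc blk=12 s=0: L1-HIT | VC []
  [2] addr=0xc8 blk=12 s=0: L1-HIT | VC []
  [3] addr=0xc3 blk=12 s=0: L1-HIT | VC []
  [4] addr=0xc7 blk=12 s=0: L1-HIT | VC []
  [5] addr=0xc6 blk=12 s=0: L1-HIT | VC []
  [6] addr=0xc2 blk=12 s=0: L1-HIT | VC []
  [7] addr=0xe6 blk=14 s=0: MISS | VC [12]
  [8] addr=0xec blk=14 s=0: L1-HIT | VC [12]
  [9] addr=0x2c blk=2 s=0: MISS | VC [12, 14]
  [10] addr=0x41 blk=4 s=0: MISS | VC [12, 14, 2]
  [11] addr=0x2f blk=2 s=0: VC-HIT | VC [12, 14, 4]
  [12] addr=0x2b blk=2 s=0: L1-HIT | VC [12, 14, 4]
  [13] addr=0x44 blk=4 s=0: VC-HIT | VC [12, 14, 2]
  [14] addr=0x23 blk=2 s=0: VC-HIT | VC [12, 14, 4]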